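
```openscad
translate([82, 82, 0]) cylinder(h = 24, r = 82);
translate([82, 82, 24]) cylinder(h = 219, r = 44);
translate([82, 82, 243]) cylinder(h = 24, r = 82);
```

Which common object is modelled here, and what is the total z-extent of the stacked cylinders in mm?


A spool. The overall height is 267 mm.

Three coaxial cylinders, large–small–large — a spool. Two 24 mm flanges and a 219 mm core give 24 + 219 + 24 = 267 mm.


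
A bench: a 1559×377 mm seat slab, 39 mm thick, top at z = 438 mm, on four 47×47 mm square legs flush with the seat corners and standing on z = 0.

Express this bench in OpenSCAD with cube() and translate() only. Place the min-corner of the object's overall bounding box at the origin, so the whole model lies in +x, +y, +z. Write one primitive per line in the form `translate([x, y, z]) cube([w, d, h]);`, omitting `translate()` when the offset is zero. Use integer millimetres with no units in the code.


translate([0, 0, 399]) cube([1559, 377, 39]);
cube([47, 47, 399]);
translate([0, 330, 0]) cube([47, 47, 399]);
translate([1512, 0, 0]) cube([47, 47, 399]);
translate([1512, 330, 0]) cube([47, 47, 399]);


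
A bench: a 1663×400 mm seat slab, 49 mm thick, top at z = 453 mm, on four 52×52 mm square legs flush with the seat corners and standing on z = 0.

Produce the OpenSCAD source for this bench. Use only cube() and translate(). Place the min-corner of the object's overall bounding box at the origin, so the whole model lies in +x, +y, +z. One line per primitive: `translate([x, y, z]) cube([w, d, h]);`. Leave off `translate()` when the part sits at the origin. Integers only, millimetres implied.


translate([0, 0, 404]) cube([1663, 400, 49]);
cube([52, 52, 404]);
translate([0, 348, 0]) cube([52, 52, 404]);
translate([1611, 0, 0]) cube([52, 52, 404]);
translate([1611, 348, 0]) cube([52, 52, 404]);


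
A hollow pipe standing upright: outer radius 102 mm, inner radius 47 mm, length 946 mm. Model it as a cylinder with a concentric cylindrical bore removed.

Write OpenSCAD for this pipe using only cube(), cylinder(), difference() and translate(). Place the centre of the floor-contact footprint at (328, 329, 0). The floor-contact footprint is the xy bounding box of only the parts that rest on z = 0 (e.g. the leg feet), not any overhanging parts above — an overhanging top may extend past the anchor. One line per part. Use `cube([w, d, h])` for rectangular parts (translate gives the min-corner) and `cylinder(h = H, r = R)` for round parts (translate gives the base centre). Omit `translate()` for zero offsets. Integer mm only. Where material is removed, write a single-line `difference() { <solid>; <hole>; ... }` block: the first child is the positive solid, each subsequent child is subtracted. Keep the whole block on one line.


difference() { translate([328, 329, 0]) cylinder(h = 946, r = 102); translate([328, 329, 0]) cylinder(h = 946, r = 47); }


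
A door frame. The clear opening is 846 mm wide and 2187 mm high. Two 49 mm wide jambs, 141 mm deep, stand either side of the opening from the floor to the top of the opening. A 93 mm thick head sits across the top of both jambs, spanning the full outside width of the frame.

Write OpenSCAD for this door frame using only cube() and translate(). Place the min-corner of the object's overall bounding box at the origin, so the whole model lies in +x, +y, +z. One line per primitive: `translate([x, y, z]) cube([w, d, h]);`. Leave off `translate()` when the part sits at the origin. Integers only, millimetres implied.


cube([49, 141, 2187]);
translate([895, 0, 0]) cube([49, 141, 2187]);
translate([0, 0, 2187]) cube([944, 141, 93]);


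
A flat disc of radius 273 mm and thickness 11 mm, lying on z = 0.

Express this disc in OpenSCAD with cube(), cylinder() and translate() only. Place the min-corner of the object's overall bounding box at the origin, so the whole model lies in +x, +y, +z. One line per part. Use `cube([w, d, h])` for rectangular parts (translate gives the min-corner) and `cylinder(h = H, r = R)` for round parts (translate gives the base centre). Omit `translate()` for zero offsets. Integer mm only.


translate([273, 273, 0]) cylinder(h = 11, r = 273);


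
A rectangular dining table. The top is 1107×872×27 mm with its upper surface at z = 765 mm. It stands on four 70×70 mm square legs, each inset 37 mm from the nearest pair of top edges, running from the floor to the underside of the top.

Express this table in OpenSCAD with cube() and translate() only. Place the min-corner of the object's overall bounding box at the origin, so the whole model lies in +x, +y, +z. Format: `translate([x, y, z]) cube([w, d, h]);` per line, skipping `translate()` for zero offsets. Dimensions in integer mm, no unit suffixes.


translate([0, 0, 738]) cube([1107, 872, 27]);
translate([37, 37, 0]) cube([70, 70, 738]);
translate([1000, 37, 0]) cube([70, 70, 738]);
translate([37, 765, 0]) cube([70, 70, 738]);
translate([1000, 765, 0]) cube([70, 70, 738]);


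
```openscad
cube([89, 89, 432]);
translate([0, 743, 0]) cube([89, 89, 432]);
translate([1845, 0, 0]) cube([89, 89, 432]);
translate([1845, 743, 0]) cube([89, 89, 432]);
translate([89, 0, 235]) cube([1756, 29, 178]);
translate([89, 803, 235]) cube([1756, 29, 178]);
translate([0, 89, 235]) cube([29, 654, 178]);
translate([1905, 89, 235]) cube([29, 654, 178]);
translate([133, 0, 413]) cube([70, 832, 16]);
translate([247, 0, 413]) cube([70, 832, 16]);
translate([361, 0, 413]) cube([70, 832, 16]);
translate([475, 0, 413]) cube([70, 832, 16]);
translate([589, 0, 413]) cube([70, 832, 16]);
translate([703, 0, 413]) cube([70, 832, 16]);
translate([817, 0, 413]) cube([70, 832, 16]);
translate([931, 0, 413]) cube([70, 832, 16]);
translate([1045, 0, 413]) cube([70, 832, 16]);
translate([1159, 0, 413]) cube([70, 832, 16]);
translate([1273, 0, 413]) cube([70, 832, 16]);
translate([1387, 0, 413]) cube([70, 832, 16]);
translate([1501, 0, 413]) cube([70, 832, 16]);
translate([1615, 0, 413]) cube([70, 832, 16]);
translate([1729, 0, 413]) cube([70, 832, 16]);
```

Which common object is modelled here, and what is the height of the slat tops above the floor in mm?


A bed frame. The slat-top height is 429 mm.

Four posts, four rails, and a row of slats — a bed frame. Slats sit on the rails at z = 235 + 178 = 413; with slat thickness 16, the top is 429 mm.


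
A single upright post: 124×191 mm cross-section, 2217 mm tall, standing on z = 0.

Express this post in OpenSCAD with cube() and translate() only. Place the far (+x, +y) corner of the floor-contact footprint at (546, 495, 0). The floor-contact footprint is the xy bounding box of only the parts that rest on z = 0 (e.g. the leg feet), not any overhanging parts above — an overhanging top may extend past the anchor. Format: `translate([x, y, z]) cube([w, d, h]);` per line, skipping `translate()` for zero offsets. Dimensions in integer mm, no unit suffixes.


translate([422, 304, 0]) cube([124, 191, 2217]);


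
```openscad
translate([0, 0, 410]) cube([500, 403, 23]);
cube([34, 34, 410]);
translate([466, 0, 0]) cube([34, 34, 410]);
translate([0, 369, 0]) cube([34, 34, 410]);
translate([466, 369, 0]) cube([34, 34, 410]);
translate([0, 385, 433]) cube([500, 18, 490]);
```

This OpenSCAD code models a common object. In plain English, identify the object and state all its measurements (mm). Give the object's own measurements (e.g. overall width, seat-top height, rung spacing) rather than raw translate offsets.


A chair. The seat is a 500×403×23 mm slab with its top at z = 433 mm, on four 34×34 mm corner legs (flush with the seat edges, standing on z = 0). A flat backrest 18 mm thick, 490 mm tall, spans the full seat width and rises from the seat top along its +y edge, rear face flush with the rear of the seat.


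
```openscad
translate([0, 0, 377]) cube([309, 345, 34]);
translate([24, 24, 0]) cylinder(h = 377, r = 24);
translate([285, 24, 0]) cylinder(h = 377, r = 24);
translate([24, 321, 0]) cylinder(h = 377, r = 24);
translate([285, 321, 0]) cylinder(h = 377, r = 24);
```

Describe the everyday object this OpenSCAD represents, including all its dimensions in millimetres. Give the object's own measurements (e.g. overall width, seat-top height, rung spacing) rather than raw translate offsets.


A simple wooden stool: a rectangular seat 309 mm (x) by 345 mm (y), 34 mm thick, top face at z = 411 mm, on four round legs, each 48 mm in diameter. The legs rest on z = 0, each leg's axis is inset half a diameter from the nearest pair of seat edges (so the leg's bounding box is flush with the corner).


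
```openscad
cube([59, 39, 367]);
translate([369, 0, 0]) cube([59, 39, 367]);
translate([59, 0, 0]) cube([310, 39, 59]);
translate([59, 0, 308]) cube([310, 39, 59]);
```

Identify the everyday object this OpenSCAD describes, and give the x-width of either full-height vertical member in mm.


A picture frame. The border width is 59 mm.

Four thin pieces enclosing a rectangular opening — a picture frame. The two full-height stiles are 367 mm tall; the top rail sits at z = 308 and is 59 mm tall, so the border above the opening is 367 − 308 = 59 mm, matching the stile x-width.


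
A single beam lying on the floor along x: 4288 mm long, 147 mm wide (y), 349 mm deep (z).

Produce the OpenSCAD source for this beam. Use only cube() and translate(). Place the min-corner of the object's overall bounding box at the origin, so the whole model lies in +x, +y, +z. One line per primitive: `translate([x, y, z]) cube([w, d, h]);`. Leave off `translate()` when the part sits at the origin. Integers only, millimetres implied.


cube([4288, 147, 349]);


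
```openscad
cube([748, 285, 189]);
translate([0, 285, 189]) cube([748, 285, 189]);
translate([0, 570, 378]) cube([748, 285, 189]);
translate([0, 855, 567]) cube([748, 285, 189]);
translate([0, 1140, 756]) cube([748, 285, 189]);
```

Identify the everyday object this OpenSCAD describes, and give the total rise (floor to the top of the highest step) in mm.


A staircase. The total rise is 945 mm.

5 identical blocks, each offset up and back from the previous — a staircase. Each step is 189 mm tall and there are 5 of them, so the total rise is 5 × 189 = 945 mm.


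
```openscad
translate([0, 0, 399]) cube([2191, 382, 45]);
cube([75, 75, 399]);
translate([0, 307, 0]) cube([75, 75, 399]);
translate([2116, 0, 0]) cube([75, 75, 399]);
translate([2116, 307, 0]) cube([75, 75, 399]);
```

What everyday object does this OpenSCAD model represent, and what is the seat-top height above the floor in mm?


A bench. The seat-top height is 444 mm.

A long slab on four corner posts — a bench. The slab sits at z = 399 with thickness 45, so the top is 399 + 45 = 444 mm.


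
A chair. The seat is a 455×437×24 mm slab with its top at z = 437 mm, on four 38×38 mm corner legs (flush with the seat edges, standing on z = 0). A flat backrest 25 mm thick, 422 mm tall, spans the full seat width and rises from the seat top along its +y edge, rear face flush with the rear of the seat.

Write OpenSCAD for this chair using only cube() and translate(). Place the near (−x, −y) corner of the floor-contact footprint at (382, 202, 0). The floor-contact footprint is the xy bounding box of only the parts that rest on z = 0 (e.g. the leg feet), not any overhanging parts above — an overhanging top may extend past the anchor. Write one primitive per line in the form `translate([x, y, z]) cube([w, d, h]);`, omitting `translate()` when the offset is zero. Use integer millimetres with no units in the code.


translate([382, 202, 413]) cube([455, 437, 24]);
translate([382, 202, 0]) cube([38, 38, 413]);
translate([799, 202, 0]) cube([38, 38, 413]);
translate([382, 601, 0]) cube([38, 38, 413]);
translate([799, 601, 0]) cube([38, 38, 413]);
translate([382, 614, 437]) cube([455, 25, 422]);


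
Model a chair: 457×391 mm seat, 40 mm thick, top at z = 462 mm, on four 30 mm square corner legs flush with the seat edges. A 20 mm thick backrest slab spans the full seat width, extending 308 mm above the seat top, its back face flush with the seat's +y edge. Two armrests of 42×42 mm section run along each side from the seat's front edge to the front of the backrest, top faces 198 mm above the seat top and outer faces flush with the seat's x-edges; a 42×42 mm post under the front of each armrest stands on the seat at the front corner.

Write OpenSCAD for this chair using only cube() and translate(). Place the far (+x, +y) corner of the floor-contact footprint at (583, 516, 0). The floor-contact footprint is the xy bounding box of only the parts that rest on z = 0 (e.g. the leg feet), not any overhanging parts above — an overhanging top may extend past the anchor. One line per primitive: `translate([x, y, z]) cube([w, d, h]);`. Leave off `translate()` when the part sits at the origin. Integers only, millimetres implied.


translate([126, 125, 422]) cube([457, 391, 40]);
translate([126, 125, 0]) cube([30, 30, 422]);
translate([553, 125, 0]) cube([30, 30, 422]);
translate([126, 486, 0]) cube([30, 30, 422]);
translate([553, 486, 0]) cube([30, 30, 422]);
translate([126, 496, 462]) cube([457, 20, 308]);
translate([126, 125, 618]) cube([42, 371, 42]);
translate([541, 125, 618]) cube([42, 371, 42]);
translate([126, 125, 462]) cube([42, 42, 156]);
translate([541, 125, 462]) cube([42, 42, 156]);


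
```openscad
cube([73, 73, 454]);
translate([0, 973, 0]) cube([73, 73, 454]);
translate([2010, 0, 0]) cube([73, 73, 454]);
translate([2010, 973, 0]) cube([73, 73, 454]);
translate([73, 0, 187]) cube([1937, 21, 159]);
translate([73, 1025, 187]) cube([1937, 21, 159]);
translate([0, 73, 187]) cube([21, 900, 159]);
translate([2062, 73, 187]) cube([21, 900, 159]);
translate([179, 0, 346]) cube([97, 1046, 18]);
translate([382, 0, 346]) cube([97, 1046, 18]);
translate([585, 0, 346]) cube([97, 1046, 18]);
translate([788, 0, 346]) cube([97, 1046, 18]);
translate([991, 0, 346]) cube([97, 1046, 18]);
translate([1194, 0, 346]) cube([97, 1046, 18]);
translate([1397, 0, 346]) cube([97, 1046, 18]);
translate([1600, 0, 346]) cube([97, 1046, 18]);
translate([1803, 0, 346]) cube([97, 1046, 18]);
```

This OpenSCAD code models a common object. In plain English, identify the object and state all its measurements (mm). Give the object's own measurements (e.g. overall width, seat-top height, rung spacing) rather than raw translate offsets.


A bed frame 2083 mm long (x) by 1046 mm wide (y). Four 73×73 mm corner posts, 454 mm tall, at the corners of the footprint. Four rails of 21 mm thickness and 159 mm height run between adjacent posts with their undersides at z = 187 mm, their outer faces flush with the outside of the frame (the two x-running rails run between the posts' inner faces; the two y-running rails run between the posts' inner faces). 9 slats, each 97 mm wide (x) and 18 mm thick, lie across the top of the two x-running rails, running the full 1046 mm width of the frame in y; along x they sit between the end posts with a 106 mm gap after the −x posts and between neighbouring slats, leaving 110 mm before the +x posts.


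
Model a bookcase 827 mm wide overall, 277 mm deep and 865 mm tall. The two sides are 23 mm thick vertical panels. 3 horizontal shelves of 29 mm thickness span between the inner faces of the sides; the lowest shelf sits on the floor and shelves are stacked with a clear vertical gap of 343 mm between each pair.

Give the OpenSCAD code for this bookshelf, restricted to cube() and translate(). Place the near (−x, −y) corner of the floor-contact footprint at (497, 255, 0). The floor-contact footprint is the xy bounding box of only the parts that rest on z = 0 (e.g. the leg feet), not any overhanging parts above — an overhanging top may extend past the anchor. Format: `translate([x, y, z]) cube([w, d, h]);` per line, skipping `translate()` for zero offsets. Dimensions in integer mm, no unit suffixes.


translate([497, 255, 0]) cube([23, 277, 865]);
translate([1301, 255, 0]) cube([23, 277, 865]);
translate([520, 255, 0]) cube([781, 277, 29]);
translate([520, 255, 372]) cube([781, 277, 29]);
translate([520, 255, 744]) cube([781, 277, 29]);


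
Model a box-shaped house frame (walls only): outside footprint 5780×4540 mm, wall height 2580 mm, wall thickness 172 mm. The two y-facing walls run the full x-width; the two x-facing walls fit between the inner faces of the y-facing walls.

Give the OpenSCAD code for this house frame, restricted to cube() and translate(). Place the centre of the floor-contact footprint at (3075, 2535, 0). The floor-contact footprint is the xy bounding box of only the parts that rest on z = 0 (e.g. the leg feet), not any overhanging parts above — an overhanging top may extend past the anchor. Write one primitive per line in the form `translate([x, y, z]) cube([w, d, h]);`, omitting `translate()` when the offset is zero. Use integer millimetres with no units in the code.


translate([185, 265, 0]) cube([5780, 172, 2580]);
translate([185, 4633, 0]) cube([5780, 172, 2580]);
translate([185, 437, 0]) cube([172, 4196, 2580]);
translate([5793, 437, 0]) cube([172, 4196, 2580]);


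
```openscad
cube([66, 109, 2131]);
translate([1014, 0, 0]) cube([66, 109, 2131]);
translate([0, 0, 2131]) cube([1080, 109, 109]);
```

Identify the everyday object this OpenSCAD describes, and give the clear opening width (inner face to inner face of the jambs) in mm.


A door frame. The clear opening width is 948 mm.

Two 2131 mm tall posts with a header on top — a door frame. The left jamb is 66 mm wide at x = 0; the right jamb starts at x = 1014. The clear opening is 1014 − 66 = 948 mm.


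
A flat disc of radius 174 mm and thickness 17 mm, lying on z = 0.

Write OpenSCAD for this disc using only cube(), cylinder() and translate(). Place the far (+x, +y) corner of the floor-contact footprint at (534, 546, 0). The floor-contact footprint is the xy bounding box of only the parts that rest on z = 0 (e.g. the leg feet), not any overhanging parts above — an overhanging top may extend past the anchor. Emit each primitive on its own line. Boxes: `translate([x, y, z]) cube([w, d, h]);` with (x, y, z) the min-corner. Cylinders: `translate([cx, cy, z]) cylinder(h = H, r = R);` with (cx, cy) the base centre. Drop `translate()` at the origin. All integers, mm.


translate([360, 372, 0]) cylinder(h = 17, r = 174);


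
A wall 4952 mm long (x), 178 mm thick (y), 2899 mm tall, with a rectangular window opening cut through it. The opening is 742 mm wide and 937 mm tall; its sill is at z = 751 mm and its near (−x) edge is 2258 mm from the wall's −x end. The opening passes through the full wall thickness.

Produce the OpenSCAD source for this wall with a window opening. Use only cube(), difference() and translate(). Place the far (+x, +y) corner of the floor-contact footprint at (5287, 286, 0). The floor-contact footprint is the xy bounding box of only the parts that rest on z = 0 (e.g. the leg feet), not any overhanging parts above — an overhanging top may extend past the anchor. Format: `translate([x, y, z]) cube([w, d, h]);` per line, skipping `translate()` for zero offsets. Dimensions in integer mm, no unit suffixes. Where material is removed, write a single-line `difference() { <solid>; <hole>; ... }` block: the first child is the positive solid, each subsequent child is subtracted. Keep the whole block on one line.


difference() { translate([335, 108, 0]) cube([4952, 178, 2899]); translate([2593, 108, 751]) cube([742, 178, 937]); }


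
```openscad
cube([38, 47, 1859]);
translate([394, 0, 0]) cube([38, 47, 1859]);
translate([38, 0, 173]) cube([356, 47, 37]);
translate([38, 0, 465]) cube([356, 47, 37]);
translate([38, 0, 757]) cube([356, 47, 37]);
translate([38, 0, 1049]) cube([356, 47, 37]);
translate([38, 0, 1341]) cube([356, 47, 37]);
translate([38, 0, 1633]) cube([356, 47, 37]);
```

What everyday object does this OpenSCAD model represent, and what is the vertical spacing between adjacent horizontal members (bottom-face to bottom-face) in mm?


A ladder. The rung spacing is 292 mm.

Two tall 38×47 posts with 6 short bars between them — a ladder. Adjacent rungs sit at z = 173 and z = 465, so the spacing is 465 − 173 = 292 mm.


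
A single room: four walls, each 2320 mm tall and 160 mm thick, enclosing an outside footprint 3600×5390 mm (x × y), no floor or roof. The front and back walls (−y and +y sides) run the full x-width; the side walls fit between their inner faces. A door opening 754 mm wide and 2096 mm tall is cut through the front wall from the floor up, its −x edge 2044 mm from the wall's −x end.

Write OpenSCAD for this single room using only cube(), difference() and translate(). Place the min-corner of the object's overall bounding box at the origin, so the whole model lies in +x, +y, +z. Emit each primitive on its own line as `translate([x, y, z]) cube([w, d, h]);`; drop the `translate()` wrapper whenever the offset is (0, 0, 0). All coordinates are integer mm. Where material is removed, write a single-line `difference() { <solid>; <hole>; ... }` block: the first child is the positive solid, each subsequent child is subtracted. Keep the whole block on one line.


difference() { cube([3600, 160, 2320]); translate([2044, 0, 0]) cube([754, 160, 2096]); }
translate([0, 5230, 0]) cube([3600, 160, 2320]);
translate([0, 160, 0]) cube([160, 5070, 2320]);
translate([3440, 160, 0]) cube([160, 5070, 2320]);


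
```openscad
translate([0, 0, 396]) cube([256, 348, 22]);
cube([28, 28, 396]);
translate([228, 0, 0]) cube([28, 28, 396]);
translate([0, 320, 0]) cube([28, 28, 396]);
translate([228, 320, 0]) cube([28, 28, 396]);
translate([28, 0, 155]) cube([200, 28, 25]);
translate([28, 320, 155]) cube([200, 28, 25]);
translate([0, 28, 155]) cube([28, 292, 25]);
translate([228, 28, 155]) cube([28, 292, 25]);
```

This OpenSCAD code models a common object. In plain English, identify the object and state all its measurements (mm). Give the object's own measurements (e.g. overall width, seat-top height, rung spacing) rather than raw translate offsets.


A four-legged stool. The seat is a 256×348×22 mm slab whose top surface is at z = 418 mm; four square legs, each 28×28 mm in cross-section, run from the floor (z = 0) to the underside of the seat, each flush with a corner of the seat. Four stretchers, 28 mm wide and 25 mm tall, connect adjacent legs with their undersides at z = 155 mm, each running between the inner faces of the legs it joins and aligned with the legs' outer faces on the other axis.


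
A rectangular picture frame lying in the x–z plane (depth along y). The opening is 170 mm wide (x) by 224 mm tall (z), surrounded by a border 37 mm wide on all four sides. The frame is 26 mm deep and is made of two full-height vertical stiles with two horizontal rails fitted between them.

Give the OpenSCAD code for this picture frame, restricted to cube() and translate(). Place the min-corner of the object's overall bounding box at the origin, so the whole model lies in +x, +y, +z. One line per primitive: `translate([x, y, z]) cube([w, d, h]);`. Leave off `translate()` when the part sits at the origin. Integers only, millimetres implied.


cube([37, 26, 298]);
translate([207, 0, 0]) cube([37, 26, 298]);
translate([37, 0, 0]) cube([170, 26, 37]);
translate([37, 0, 261]) cube([170, 26, 37]);


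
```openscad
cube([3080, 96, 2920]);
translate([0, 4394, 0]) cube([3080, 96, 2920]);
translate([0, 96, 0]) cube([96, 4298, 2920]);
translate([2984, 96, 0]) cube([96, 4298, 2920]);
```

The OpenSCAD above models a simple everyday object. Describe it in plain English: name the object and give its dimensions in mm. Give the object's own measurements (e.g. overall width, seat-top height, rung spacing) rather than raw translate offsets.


The wall frame of a small rectangular building: four walls, each 2920 mm tall and 96 mm thick, enclosing a footprint 3080 mm (x) by 4490 mm (y) outside-to-outside, with no floor or roof. The front and back walls (the −y and +y sides) span the full width; the two side walls fit between them.


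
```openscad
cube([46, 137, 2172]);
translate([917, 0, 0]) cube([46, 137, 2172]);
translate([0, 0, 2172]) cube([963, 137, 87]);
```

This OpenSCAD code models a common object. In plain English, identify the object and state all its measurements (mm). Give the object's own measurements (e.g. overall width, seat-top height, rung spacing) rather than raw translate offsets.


A door frame. The clear opening is 871 mm wide and 2172 mm high. Two 46 mm wide jambs, 137 mm deep, stand either side of the opening from the floor to the top of the opening. A 87 mm thick head sits across the top of both jambs, spanning the full outside width of the frame.


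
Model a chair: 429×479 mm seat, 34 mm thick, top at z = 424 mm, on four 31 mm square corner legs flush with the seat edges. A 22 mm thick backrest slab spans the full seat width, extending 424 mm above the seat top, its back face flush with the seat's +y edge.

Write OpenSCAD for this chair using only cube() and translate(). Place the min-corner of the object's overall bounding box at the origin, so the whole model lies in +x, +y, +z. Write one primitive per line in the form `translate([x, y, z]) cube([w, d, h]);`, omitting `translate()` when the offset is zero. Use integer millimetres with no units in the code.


translate([0, 0, 390]) cube([429, 479, 34]);
cube([31, 31, 390]);
translate([398, 0, 0]) cube([31, 31, 390]);
translate([0, 448, 0]) cube([31, 31, 390]);
translate([398, 448, 0]) cube([31, 31, 390]);
translate([0, 457, 424]) cube([429, 22, 424]);


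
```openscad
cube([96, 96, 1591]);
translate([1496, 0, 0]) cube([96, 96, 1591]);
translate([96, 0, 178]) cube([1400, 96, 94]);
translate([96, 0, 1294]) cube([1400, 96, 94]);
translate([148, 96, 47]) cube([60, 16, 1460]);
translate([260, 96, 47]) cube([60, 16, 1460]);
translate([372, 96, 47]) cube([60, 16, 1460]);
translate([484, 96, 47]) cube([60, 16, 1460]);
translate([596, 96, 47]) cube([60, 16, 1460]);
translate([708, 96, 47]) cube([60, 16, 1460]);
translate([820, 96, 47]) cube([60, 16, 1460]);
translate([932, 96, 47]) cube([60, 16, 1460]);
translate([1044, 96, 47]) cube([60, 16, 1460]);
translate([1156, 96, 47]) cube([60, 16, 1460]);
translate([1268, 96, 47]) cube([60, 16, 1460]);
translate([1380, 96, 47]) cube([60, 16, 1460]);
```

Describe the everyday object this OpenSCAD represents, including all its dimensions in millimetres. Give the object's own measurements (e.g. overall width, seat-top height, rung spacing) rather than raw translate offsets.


A fence section. Two 96×96 mm posts, 1591 mm tall, stand on the floor with a clear span of 1400 mm between their inner faces. Two horizontal rails of 96×94 mm section span the gap between the posts with their undersides at z = 178 mm and z = 1294 mm, flush with the posts' −y face. 12 pickets, each 60 mm wide, 16 mm thick and 1460 mm tall, are fixed to the +y face of the rails with their bottoms at z = 47 mm, spaced across the span with a 52 mm gap after the −x post and between neighbouring pickets, with 56 mm left before the +x post.


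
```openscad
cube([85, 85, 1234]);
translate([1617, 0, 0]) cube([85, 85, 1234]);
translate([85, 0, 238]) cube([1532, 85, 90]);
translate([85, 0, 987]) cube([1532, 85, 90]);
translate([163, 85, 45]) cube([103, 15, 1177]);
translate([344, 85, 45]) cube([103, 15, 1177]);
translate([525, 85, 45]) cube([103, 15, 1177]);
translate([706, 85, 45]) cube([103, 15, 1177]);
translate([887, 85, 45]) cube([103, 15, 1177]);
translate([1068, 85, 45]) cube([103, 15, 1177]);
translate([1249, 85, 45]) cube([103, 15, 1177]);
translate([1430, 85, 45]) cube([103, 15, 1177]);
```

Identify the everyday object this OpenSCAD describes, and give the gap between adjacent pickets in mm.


A fence section. The picket gap is 78 mm.

Two posts, two rails, 8 pickets — a fence section. Span 1532 mm holds 8 pickets of 103 mm with 9 equal gaps: ⌊(1532 − 8·103) / 9⌋ = 78 mm.


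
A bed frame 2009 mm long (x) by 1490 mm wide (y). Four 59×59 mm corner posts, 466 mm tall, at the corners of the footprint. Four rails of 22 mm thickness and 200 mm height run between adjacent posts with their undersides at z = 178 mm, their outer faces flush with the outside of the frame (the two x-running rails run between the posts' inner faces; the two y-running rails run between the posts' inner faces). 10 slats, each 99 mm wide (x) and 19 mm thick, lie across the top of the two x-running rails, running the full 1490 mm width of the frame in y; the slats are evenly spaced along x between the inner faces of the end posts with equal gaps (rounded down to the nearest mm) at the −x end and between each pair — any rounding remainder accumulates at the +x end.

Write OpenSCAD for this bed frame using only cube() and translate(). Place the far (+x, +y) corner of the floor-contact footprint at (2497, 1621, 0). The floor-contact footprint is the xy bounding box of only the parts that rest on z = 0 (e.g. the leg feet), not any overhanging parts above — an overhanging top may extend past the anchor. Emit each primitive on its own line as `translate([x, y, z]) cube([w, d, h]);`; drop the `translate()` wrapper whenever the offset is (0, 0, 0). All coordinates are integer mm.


translate([488, 131, 0]) cube([59, 59, 466]);
translate([488, 1562, 0]) cube([59, 59, 466]);
translate([2438, 131, 0]) cube([59, 59, 466]);
translate([2438, 1562, 0]) cube([59, 59, 466]);
translate([547, 131, 178]) cube([1891, 22, 200]);
translate([547, 1599, 178]) cube([1891, 22, 200]);
translate([488, 190, 178]) cube([22, 1372, 200]);
translate([2475, 190, 178]) cube([22, 1372, 200]);
translate([628, 131, 378]) cube([99, 1490, 19]);
translate([808, 131, 378]) cube([99, 1490, 19]);
translate([988, 131, 378]) cube([99, 1490, 19]);
translate([1168, 131, 378]) cube([99, 1490, 19]);
translate([1348, 131, 378]) cube([99, 1490, 19]);
translate([1528, 131, 378]) cube([99, 1490, 19]);
translate([1708, 131, 378]) cube([99, 1490, 19]);
translate([1888, 131, 378]) cube([99, 1490, 19]);
translate([2068, 131, 378]) cube([99, 1490, 19]);
translate([2248, 131, 378]) cube([99, 1490, 19]);


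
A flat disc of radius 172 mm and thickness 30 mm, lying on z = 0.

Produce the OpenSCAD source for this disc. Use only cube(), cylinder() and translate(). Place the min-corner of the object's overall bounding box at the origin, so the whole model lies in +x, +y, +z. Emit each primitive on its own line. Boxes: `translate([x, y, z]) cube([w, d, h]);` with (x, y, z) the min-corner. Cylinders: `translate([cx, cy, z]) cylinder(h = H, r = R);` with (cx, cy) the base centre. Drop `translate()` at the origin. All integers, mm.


translate([172, 172, 0]) cylinder(h = 30, r = 172);


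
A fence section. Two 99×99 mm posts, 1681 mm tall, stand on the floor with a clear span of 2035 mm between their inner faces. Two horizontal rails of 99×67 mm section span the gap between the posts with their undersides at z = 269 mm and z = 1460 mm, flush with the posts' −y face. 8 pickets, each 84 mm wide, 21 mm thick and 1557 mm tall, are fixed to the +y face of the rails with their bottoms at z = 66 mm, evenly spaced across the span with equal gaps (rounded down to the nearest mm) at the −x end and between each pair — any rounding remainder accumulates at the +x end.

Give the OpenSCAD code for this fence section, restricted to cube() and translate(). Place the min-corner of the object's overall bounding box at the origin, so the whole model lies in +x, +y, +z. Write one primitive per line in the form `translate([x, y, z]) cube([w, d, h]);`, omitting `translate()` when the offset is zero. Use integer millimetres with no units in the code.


cube([99, 99, 1681]);
translate([2134, 0, 0]) cube([99, 99, 1681]);
translate([99, 0, 269]) cube([2035, 99, 67]);
translate([99, 0, 1460]) cube([2035, 99, 67]);
translate([250, 99, 66]) cube([84, 21, 1557]);
translate([485, 99, 66]) cube([84, 21, 1557]);
translate([720, 99, 66]) cube([84, 21, 1557]);
translate([955, 99, 66]) cube([84, 21, 1557]);
translate([1190, 99, 66]) cube([84, 21, 1557]);
translate([1425, 99, 66]) cube([84, 21, 1557]);
translate([1660, 99, 66]) cube([84, 21, 1557]);
translate([1895, 99, 66]) cube([84, 21, 1557]);


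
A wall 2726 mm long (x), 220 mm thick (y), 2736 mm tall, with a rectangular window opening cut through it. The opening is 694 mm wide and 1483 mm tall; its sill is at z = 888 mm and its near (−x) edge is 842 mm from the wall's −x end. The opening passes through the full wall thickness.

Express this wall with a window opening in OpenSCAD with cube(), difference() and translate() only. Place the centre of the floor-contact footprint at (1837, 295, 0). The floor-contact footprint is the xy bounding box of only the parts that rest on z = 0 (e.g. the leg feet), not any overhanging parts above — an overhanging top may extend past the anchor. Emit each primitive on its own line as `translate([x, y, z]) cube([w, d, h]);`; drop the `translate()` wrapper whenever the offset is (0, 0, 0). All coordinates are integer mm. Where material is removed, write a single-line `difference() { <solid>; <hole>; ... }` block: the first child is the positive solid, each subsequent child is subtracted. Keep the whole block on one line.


difference() { translate([474, 185, 0]) cube([2726, 220, 2736]); translate([1316, 185, 888]) cube([694, 220, 1483]); }


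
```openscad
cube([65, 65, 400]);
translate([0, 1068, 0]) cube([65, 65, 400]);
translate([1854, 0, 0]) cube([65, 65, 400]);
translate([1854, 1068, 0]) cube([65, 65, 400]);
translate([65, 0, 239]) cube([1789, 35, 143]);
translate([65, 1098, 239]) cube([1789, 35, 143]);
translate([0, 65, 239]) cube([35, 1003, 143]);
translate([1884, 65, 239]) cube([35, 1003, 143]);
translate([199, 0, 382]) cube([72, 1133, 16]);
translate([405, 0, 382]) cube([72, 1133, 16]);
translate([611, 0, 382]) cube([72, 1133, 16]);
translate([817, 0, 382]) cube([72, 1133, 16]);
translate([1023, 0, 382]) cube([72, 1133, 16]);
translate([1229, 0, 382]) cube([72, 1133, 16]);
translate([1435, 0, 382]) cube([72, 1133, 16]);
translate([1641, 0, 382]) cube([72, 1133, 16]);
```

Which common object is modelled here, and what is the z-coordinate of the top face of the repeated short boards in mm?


A bed frame. The slat-top height is 398 mm.

Four posts, four rails, and a row of slats — a bed frame. Slats sit on the rails at z = 239 + 143 = 382; with slat thickness 16, the top is 398 mm.


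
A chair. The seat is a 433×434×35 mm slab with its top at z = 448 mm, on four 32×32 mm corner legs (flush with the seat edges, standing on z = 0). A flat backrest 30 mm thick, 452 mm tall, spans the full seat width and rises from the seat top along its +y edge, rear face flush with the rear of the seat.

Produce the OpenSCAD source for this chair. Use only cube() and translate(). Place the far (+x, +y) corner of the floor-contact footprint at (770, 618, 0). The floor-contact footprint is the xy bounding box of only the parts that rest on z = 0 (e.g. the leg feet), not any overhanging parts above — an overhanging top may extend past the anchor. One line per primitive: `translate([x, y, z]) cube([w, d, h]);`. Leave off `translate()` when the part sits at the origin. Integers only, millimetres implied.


// leg_h = 448 - 35 = 413
translate([337, 184, 413]) cube([433, 434, 35]);
translate([337, 184, 0]) cube([32, 32, 413]);
translate([738, 184, 0]) cube([32, 32, 413]);
translate([337, 586, 0]) cube([32, 32, 413]);
translate([738, 586, 0]) cube([32, 32, 413]);
translate([337, 588, 448]) cube([433, 30, 452]);


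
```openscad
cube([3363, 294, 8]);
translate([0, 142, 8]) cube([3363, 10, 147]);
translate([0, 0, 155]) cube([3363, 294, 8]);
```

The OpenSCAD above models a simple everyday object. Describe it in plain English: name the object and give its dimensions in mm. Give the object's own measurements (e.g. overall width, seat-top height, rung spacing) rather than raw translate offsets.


An I-beam lying along x, 3363 mm long. Overall section height 163 mm. Two flanges 294 mm wide (y) and 8 mm thick, one on the floor and one at the top; a web 10 mm thick runs between them, centred on the flange width.


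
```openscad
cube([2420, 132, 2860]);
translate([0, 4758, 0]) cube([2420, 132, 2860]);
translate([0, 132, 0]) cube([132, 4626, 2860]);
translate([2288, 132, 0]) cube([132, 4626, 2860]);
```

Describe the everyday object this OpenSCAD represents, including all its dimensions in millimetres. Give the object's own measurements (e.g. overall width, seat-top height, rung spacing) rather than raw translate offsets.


The wall frame of a small rectangular building: four walls, each 2860 mm tall and 132 mm thick, enclosing a footprint 2420 mm (x) by 4890 mm (y) outside-to-outside, with no floor or roof. The front and back walls (the −y and +y sides) span the full width; the two side walls fit between them.


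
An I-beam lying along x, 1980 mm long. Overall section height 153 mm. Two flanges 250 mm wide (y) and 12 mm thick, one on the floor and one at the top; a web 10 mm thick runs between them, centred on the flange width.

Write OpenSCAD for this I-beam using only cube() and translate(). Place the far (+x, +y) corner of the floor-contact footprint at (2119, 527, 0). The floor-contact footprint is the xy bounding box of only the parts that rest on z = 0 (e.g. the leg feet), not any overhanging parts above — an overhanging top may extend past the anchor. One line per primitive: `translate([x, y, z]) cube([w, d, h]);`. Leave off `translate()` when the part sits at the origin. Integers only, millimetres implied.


translate([139, 277, 0]) cube([1980, 250, 12]);
translate([139, 397, 12]) cube([1980, 10, 129]);
translate([139, 277, 141]) cube([1980, 250, 12]);


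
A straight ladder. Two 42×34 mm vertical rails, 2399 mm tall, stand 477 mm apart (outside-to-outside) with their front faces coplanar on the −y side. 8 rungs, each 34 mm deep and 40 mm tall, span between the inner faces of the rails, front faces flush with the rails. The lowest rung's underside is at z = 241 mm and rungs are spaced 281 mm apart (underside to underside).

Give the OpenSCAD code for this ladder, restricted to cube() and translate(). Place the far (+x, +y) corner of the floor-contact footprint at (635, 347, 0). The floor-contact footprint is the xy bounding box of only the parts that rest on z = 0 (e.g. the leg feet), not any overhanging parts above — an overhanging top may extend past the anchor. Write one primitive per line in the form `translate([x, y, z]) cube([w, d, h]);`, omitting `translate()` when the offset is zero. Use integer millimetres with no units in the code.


translate([158, 313, 0]) cube([42, 34, 2399]);
translate([593, 313, 0]) cube([42, 34, 2399]);
translate([200, 313, 241]) cube([393, 34, 40]);
translate([200, 313, 522]) cube([393, 34, 40]);
translate([200, 313, 803]) cube([393, 34, 40]);
translate([200, 313, 1084]) cube([393, 34, 40]);
translate([200, 313, 1365]) cube([393, 34, 40]);
translate([200, 313, 1646]) cube([393, 34, 40]);
translate([200, 313, 1927]) cube([393, 34, 40]);
translate([200, 313, 2208]) cube([393, 34, 40]);


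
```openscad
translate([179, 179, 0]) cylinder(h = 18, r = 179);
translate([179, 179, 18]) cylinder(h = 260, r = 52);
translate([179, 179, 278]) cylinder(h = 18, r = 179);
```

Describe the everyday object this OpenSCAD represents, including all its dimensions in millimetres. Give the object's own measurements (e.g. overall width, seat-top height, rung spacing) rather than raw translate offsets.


A spool: two coaxial disc flanges of radius 179 mm and thickness 18 mm, joined by a core cylinder of radius 52 mm and height 260 mm. The lower flange rests on z = 0 and the three cylinders share a vertical axis.


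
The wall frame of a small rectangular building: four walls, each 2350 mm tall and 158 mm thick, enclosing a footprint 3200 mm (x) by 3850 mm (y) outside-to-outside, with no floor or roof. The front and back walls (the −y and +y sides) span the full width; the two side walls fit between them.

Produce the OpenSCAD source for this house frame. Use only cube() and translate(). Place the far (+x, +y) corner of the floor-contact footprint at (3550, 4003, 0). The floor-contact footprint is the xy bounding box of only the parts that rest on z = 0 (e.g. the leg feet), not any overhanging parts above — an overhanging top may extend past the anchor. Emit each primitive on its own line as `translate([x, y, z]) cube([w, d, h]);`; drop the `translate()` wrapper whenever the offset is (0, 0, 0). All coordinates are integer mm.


translate([350, 153, 0]) cube([3200, 158, 2350]);
translate([350, 3845, 0]) cube([3200, 158, 2350]);
translate([350, 311, 0]) cube([158, 3534, 2350]);
translate([3392, 311, 0]) cube([158, 3534, 2350]);
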